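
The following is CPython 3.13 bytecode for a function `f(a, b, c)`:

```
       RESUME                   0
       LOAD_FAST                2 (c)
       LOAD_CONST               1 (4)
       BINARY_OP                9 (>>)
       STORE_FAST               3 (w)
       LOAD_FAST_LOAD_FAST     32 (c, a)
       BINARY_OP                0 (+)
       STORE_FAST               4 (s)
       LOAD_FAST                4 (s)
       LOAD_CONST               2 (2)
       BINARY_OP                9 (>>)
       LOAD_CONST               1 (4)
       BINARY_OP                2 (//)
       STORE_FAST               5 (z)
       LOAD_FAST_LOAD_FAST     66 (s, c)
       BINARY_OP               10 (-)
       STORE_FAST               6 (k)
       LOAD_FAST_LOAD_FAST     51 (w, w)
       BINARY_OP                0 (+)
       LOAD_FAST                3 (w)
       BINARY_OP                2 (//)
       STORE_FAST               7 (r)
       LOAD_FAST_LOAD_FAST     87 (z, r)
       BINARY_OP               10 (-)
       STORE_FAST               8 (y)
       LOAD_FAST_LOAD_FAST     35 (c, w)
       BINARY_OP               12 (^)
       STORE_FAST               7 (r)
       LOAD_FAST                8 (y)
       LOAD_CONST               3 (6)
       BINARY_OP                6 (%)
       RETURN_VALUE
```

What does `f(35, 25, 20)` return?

LOAD_FAST c → push 20. Stack: [20]
LOAD_CONST → push 4. Stack: [20, 4]
BINARY_OP >> → 20 >> 4 = 1. Stack: [1]
STORE_FAST w → w=1. Stack: []
LOAD_FAST_LOAD_FAST c,a → push 20,35. Stack: [20, 35]
BINARY_OP + → 20 + 35 = 55. Stack: [55]
STORE_FAST s → s=55. Stack: []
LOAD_FAST s → push 55. Stack: [55]
LOAD_CONST → push 2. Stack: [55, 2]
BINARY_OP >> → 55 >> 2 = 13. Stack: [13]
LOAD_CONST → push 4. Stack: [13, 4]
BINARY_OP // → 13 // 4 = 3. Stack: [3]
STORE_FAST z → z=3. Stack: []
LOAD_FAST_LOAD_FAST s,c → push 55,20. Stack: [55, 20]
BINARY_OP - → 55 - 20 = 35. Stack: [35]
STORE_FAST k → k=35. Stack: []
LOAD_FAST_LOAD_FAST w,w → push 1,1. Stack: [1, 1]
BINARY_OP + → 1 + 1 = 2. Stack: [2]
LOAD_FAST w → push 1. Stack: [2, 1]
BINARY_OP // → 2 // 1 = 2. Stack: [2]
STORE_FAST r → r=2. Stack: []
LOAD_FAST_LOAD_FAST z,r → push 3,2. Stack: [3, 2]
BINARY_OP - → 3 - 2 = 1. Stack: [1]
STORE_FAST y → y=1. Stack: []
LOAD_FAST_LOAD_FAST c,w → push 20,1. Stack: [20, 1]
BINARY_OP ^ → 20 ^ 1 = 21. Stack: [21]
STORE_FAST r → r=21. Stack: []
LOAD_FAST y → push 1. Stack: [1]
LOAD_CONST → push 6. Stack: [1, 6]
BINARY_OP % → 1 % 6 = 1. Stack: [1]
RETURN_VALUE → return 1.

1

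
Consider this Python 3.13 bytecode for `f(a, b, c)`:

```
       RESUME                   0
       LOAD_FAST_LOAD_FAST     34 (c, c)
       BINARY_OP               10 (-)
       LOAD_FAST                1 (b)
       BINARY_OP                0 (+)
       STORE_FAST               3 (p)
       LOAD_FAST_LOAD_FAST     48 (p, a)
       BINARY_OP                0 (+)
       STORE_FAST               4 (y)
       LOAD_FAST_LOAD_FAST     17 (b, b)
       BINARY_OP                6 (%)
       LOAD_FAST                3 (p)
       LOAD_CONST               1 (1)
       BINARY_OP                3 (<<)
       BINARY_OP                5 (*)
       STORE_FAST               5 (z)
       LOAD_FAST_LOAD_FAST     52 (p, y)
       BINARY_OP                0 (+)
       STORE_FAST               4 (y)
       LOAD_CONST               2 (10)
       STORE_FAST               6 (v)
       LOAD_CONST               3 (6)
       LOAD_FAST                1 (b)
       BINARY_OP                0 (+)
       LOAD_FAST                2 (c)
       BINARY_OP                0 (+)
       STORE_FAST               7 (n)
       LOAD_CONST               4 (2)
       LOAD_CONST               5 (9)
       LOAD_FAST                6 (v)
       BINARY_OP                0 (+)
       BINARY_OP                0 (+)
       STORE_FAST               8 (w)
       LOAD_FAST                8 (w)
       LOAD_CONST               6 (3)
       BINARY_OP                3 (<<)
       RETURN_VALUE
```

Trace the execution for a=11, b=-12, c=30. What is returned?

LOAD_FAST_LOAD_FAST c,c → push 30,30. Stack: [30, 30]
BINARY_OP - → 30 - 30 = 0. Stack: [0]
LOAD_FAST b → push -12. Stack: [0, -12]
BINARY_OP + → 0 + -12 = -12. Stack: [-12]
STORE_FAST p → p=-12. Stack: []
LOAD_FAST_LOAD_FAST p,a → push -12,11. Stack: [-12, 11]
BINARY_OP + → -12 + 11 = -1. Stack: [-1]
STORE_FAST y → y=-1. Stack: []
LOAD_FAST_LOAD_FAST b,b → push -12,-12. Stack: [-12, -12]
BINARY_OP % → -12 % -12 = 0. Stack: [0]
LOAD_FAST p → push -12. Stack: [0, -12]
LOAD_CONST → push 1. Stack: [0, -12, 1]
BINARY_OP << → -12 << 1 = -24. Stack: [0, -24]
BINARY_OP * → 0 * -24 = 0. Stack: [0]
STORE_FAST z → z=0. Stack: []
LOAD_FAST_LOAD_FAST p,y → push -12,-1. Stack: [-12, -1]
BINARY_OP + → -12 + -1 = -13. Stack: [-13]
STORE_FAST y → y=-13. Stack: []
LOAD_CONST → push 10. Stack: [10]
STORE_FAST v → v=10. Stack: []
LOAD_CONST → push 6. Stack: [6]
LOAD_FAST b → push -12. Stack: [6, -12]
BINARY_OP + → 6 + -12 = -6. Stack: [-6]
LOAD_FAST c → push 30. Stack: [-6, 30]
BINARY_OP + → -6 + 30 = 24. Stack: [24]
STORE_FAST n → n=24. Stack: []
LOAD_CONST → push 2. Stack: [2]
LOAD_CONST → push 9. Stack: [2, 9]
LOAD_FAST v → push 10. Stack: [2, 9, 10]
BINARY_OP + → 9 + 10 = 19. Stack: [2, 19]
BINARY_OP + → 2 + 19 = 21. Stack: [21]
STORE_FAST w → w=21. Stack: []
LOAD_FAST w → push 21. Stack: [21]
LOAD_CONST → push 3. Stack: [21, 3]
BINARY_OP << → 21 << 3 = 168. Stack: [168]
RETURN_VALUE → return 168.

168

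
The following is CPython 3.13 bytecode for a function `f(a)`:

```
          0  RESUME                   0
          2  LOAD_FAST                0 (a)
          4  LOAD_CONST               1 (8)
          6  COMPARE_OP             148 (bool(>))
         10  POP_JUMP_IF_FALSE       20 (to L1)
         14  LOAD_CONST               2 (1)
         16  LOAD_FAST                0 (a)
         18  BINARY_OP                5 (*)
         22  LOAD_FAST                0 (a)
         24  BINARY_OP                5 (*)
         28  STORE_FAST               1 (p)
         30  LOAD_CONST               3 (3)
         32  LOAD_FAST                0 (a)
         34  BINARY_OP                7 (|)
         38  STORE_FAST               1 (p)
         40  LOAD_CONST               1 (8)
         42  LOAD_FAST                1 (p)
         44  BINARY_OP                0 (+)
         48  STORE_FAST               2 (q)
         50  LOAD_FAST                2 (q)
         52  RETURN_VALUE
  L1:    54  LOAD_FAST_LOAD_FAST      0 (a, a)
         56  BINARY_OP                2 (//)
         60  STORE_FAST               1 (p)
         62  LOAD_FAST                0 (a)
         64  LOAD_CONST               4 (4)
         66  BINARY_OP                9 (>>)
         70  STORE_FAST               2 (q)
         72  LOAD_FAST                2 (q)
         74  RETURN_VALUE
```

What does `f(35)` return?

LOAD_FAST a → push 35. Stack: [35]
LOAD_CONST → push 8. Stack: [35, 8]
COMPARE_OP bool(>) → 35 vs 8 = True. Stack: [True]
POP_JUMP_IF_FALSE → pop True; no jump. Stack: []
LOAD_CONST → push 1. Stack: [1]
LOAD_FAST a → push 35. Stack: [1, 35]
BINARY_OP * → 1 * 35 = 35. Stack: [35]
LOAD_FAST a → push 35. Stack: [35, 35]
BINARY_OP * → 35 * 35 = 1225. Stack: [1225]
STORE_FAST p → p=1225. Stack: []
LOAD_CONST → push 3. Stack: [3]
LOAD_FAST a → push 35. Stack: [3, 35]
BINARY_OP | → 3 | 35 = 35. Stack: [35]
STORE_FAST p → p=35. Stack: []
LOAD_CONST → push 8. Stack: [8]
LOAD_FAST p → push 35. Stack: [8, 35]
BINARY_OP + → 8 + 35 = 43. Stack: [43]
STORE_FAST q → q=43. Stack: []
LOAD_FAST q → push 43. Stack: [43]
RETURN_VALUE → return 43.

43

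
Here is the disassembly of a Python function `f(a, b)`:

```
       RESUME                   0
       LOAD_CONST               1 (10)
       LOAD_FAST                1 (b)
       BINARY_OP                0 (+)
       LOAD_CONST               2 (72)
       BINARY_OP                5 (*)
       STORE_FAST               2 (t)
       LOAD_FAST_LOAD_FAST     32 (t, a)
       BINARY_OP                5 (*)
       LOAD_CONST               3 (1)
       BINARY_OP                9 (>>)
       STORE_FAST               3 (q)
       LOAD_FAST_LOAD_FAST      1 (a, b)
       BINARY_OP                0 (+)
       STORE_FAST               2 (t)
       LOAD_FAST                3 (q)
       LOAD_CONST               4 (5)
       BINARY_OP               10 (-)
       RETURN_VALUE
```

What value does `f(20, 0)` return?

7195

LOAD_CONST → push 10. Stack: [10]
LOAD_FAST b → push 0. Stack: [10, 0]
BINARY_OP + → 10 + 0 = 10. Stack: [10]
LOAD_CONST → push 72. Stack: [10, 72]
BINARY_OP * → 10 * 72 = 720. Stack: [720]
STORE_FAST t → t=720. Stack: []
LOAD_FAST_LOAD_FAST t,a → push 720,20. Stack: [720, 20]
BINARY_OP * → 720 * 20 = 14400. Stack: [14400]
LOAD_CONST → push 1. Stack: [14400, 1]
BINARY_OP >> → 14400 >> 1 = 7200. Stack: [7200]
STORE_FAST q → q=7200. Stack: []
LOAD_FAST_LOAD_FAST a,b → push 20,0. Stack: [20, 0]
BINARY_OP + → 20 + 0 = 20. Stack: [20]
STORE_FAST t → t=20. Stack: []
LOAD_FAST q → push 7200. Stack: [7200]
LOAD_CONST → push 5. Stack: [7200, 5]
BINARY_OP - → 7200 - 5 = 7195. Stack: [7195]
RETURN_VALUE → return 7195.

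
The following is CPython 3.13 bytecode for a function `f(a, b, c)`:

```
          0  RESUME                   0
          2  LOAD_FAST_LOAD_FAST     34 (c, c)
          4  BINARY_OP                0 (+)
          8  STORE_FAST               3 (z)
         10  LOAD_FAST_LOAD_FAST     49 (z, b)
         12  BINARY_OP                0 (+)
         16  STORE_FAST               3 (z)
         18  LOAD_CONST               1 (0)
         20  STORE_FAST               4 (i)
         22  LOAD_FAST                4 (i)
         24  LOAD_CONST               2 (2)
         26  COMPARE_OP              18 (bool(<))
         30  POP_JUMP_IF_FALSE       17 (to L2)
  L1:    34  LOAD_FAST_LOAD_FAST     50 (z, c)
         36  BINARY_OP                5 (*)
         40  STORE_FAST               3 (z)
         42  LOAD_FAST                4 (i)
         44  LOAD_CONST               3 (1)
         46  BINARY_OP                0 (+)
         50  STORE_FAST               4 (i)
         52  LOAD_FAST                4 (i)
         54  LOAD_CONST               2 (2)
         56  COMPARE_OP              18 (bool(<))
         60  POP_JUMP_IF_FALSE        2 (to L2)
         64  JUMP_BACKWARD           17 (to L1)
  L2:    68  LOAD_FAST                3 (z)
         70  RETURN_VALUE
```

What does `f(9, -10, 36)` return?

80352

LOAD_FAST_LOAD_FAST c,c → push 36,36. Stack: [36, 36]
BINARY_OP + → 36 + 36 = 72. Stack: [72]
STORE_FAST z → z=72. Stack: []
LOAD_FAST_LOAD_FAST z,b → push 72,-10. Stack: [72, -10]
BINARY_OP + → 72 + -10 = 62. Stack: [62]
STORE_FAST z → z=62. Stack: []
LOAD_CONST → push 0. Stack: [0]
STORE_FAST i → i=0. Stack: []
LOAD_FAST i → push 0. Stack: [0]
LOAD_CONST → push 2. Stack: [0, 2]
COMPARE_OP bool(<) → 0 vs 2 = True. Stack: [True]
POP_JUMP_IF_FALSE → pop True; no jump. Stack: []
LOAD_FAST_LOAD_FAST z,c → push 62,36. Stack: [62, 36]
BINARY_OP * → 62 * 36 = 2232. Stack: [2232]
STORE_FAST z → z=2232. Stack: []
LOAD_FAST i → push 0. Stack: [0]
LOAD_CONST → push 1. Stack: [0, 1]
BINARY_OP + → 0 + 1 = 1. Stack: [1]
STORE_FAST i → i=1. Stack: []
LOAD_FAST i → push 1. Stack: [1]
LOAD_CONST → push 2. Stack: [1, 2]
COMPARE_OP bool(<) → 1 vs 2 = True. Stack: [True]
POP_JUMP_IF_FALSE → pop True; no jump. Stack: []
LOAD_FAST_LOAD_FAST z,c → push 2232,36. Stack: [2232, 36]
BINARY_OP * → 2232 * 36 = 80352. Stack: [80352]
STORE_FAST z → z=80352. Stack: []
LOAD_FAST i → push 1. Stack: [1]
LOAD_CONST → push 1. Stack: [1, 1]
BINARY_OP + → 1 + 1 = 2. Stack: [2]
STORE_FAST i → i=2. Stack: []
LOAD_FAST i → push 2. Stack: [2]
LOAD_CONST → push 2. Stack: [2, 2]
COMPARE_OP bool(<) → 2 vs 2 = False. Stack: [False]
POP_JUMP_IF_FALSE → pop False; jump. Stack: []
LOAD_FAST z → push 80352. Stack: [80352]
RETURN_VALUE → return 80352.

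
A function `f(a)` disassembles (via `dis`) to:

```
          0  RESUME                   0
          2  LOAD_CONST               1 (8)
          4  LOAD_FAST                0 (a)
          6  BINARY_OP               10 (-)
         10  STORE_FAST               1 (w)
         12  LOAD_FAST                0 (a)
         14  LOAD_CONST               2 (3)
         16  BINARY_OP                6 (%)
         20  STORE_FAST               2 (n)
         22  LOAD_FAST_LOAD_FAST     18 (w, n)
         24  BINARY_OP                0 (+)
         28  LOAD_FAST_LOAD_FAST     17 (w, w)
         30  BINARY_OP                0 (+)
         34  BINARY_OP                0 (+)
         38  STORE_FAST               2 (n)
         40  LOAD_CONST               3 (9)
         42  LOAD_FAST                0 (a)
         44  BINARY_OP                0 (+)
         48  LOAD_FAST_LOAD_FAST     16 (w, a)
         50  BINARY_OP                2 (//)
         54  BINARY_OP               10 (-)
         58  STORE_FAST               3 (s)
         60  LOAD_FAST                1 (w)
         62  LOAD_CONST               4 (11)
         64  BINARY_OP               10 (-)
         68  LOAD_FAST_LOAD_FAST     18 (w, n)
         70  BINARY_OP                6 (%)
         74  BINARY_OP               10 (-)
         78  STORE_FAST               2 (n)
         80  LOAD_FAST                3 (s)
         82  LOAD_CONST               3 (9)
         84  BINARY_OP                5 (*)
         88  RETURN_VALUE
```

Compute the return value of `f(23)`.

297

LOAD_CONST → push 8. Stack: [8]
LOAD_FAST a → push 23. Stack: [8, 23]
BINARY_OP - → 8 - 23 = -15. Stack: [-15]
STORE_FAST w → w=-15. Stack: []
LOAD_FAST a → push 23. Stack: [23]
LOAD_CONST → push 3. Stack: [23, 3]
BINARY_OP % → 23 % 3 = 2. Stack: [2]
STORE_FAST n → n=2. Stack: []
LOAD_FAST_LOAD_FAST w,n → push -15,2. Stack: [-15, 2]
BINARY_OP + → -15 + 2 = -13. Stack: [-13]
LOAD_FAST_LOAD_FAST w,w → push -15,-15. Stack: [-13, -15, -15]
BINARY_OP + → -15 + -15 = -30. Stack: [-13, -30]
BINARY_OP + → -13 + -30 = -43. Stack: [-43]
STORE_FAST n → n=-43. Stack: []
LOAD_CONST → push 9. Stack: [9]
LOAD_FAST a → push 23. Stack: [9, 23]
BINARY_OP + → 9 + 23 = 32. Stack: [32]
LOAD_FAST_LOAD_FAST w,a → push -15,23. Stack: [32, -15, 23]
BINARY_OP // → -15 // 23 = -1. Stack: [32, -1]
BINARY_OP - → 32 - -1 = 33. Stack: [33]
STORE_FAST s → s=33. Stack: []
LOAD_FAST w → push -15. Stack: [-15]
LOAD_CONST → push 11. Stack: [-15, 11]
BINARY_OP - → -15 - 11 = -26. Stack: [-26]
LOAD_FAST_LOAD_FAST w,n → push -15,-43. Stack: [-26, -15, -43]
BINARY_OP % → -15 % -43 = -15. Stack: [-26, -15]
BINARY_OP - → -26 - -15 = -11. Stack: [-11]
STORE_FAST n → n=-11. Stack: []
LOAD_FAST s → push 33. Stack: [33]
LOAD_CONST → push 9. Stack: [33, 9]
BINARY_OP * → 33 * 9 = 297. Stack: [297]
RETURN_VALUE → return 297.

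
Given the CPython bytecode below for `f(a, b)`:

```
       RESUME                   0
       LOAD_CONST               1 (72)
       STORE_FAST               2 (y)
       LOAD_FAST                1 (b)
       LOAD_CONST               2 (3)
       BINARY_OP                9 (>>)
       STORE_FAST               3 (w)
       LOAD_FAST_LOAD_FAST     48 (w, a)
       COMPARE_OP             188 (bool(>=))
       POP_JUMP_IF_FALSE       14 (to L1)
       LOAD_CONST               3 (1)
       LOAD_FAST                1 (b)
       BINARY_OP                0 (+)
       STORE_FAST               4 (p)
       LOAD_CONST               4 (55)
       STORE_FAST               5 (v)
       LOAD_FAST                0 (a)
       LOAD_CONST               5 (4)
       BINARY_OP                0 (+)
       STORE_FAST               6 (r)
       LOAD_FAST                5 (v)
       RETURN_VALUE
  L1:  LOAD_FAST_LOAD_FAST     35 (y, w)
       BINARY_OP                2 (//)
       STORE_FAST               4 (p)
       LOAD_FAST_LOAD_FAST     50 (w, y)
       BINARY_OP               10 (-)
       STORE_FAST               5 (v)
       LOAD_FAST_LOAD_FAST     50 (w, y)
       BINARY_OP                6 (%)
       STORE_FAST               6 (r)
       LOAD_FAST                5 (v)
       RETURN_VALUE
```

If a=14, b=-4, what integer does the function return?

-73

LOAD_CONST → push 72. Stack: [72]
STORE_FAST y → y=72. Stack: []
LOAD_FAST b → push -4. Stack: [-4]
LOAD_CONST → push 3. Stack: [-4, 3]
BINARY_OP >> → -4 >> 3 = -1. Stack: [-1]
STORE_FAST w → w=-1. Stack: []
LOAD_FAST_LOAD_FAST w,a → push -1,14. Stack: [-1, 14]
COMPARE_OP bool(>=) → -1 vs 14 = False. Stack: [False]
POP_JUMP_IF_FALSE → pop False; jump. Stack: []
LOAD_FAST_LOAD_FAST y,w → push 72,-1. Stack: [72, -1]
BINARY_OP // → 72 // -1 = -72. Stack: [-72]
STORE_FAST p → p=-72. Stack: []
LOAD_FAST_LOAD_FAST w,y → push -1,72. Stack: [-1, 72]
BINARY_OP - → -1 - 72 = -73. Stack: [-73]
STORE_FAST v → v=-73. Stack: []
LOAD_FAST_LOAD_FAST w,y → push -1,72. Stack: [-1, 72]
BINARY_OP % → -1 % 72 = 71. Stack: [71]
STORE_FAST r → r=71. Stack: []
LOAD_FAST v → push -73. Stack: [-73]
RETURN_VALUE → return -73.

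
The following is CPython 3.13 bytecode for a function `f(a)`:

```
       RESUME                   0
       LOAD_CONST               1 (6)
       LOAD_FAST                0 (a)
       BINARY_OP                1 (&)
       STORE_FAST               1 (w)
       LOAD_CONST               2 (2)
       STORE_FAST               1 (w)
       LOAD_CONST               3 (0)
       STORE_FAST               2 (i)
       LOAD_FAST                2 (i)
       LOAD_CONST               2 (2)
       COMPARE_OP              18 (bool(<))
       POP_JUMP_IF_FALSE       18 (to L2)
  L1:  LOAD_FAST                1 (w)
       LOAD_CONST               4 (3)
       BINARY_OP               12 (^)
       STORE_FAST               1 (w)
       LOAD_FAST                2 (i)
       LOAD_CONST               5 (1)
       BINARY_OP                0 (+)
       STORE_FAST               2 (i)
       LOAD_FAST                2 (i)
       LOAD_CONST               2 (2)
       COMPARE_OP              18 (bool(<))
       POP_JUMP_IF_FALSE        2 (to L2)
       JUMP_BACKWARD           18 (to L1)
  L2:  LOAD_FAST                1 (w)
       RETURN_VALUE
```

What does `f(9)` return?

2

LOAD_CONST → push 6. Stack: [6]
LOAD_FAST a → push 9. Stack: [6, 9]
BINARY_OP & → 6 & 9 = 0. Stack: [0]
STORE_FAST w → w=0. Stack: []
LOAD_CONST → push 2. Stack: [2]
STORE_FAST w → w=2. Stack: []
LOAD_CONST → push 0. Stack: [0]
STORE_FAST i → i=0. Stack: []
LOAD_FAST i → push 0. Stack: [0]
LOAD_CONST → push 2. Stack: [0, 2]
COMPARE_OP bool(<) → 0 vs 2 = True. Stack: [True]
POP_JUMP_IF_FALSE → pop True; no jump. Stack: []
LOAD_FAST w → push 2. Stack: [2]
LOAD_CONST → push 3. Stack: [2, 3]
BINARY_OP ^ → 2 ^ 3 = 1. Stack: [1]
STORE_FAST w → w=1. Stack: []
LOAD_FAST i → push 0. Stack: [0]
LOAD_CONST → push 1. Stack: [0, 1]
BINARY_OP + → 0 + 1 = 1. Stack: [1]
STORE_FAST i → i=1. Stack: []
LOAD_FAST i → push 1. Stack: [1]
LOAD_CONST → push 2. Stack: [1, 2]
COMPARE_OP bool(<) → 1 vs 2 = True. Stack: [True]
POP_JUMP_IF_FALSE → pop True; no jump. Stack: []
LOAD_FAST w → push 1. Stack: [1]
LOAD_CONST → push 3. Stack: [1, 3]
BINARY_OP ^ → 1 ^ 3 = 2. Stack: [2]
STORE_FAST w → w=2. Stack: []
LOAD_FAST i → push 1. Stack: [1]
LOAD_CONST → push 1. Stack: [1, 1]
BINARY_OP + → 1 + 1 = 2. Stack: [2]
STORE_FAST i → i=2. Stack: []
LOAD_FAST i → push 2. Stack: [2]
LOAD_CONST → push 2. Stack: [2, 2]
COMPARE_OP bool(<) → 2 vs 2 = False. Stack: [False]
POP_JUMP_IF_FALSE → pop False; jump. Stack: []
LOAD_FAST w → push 2. Stack: [2]
RETURN_VALUE → return 2.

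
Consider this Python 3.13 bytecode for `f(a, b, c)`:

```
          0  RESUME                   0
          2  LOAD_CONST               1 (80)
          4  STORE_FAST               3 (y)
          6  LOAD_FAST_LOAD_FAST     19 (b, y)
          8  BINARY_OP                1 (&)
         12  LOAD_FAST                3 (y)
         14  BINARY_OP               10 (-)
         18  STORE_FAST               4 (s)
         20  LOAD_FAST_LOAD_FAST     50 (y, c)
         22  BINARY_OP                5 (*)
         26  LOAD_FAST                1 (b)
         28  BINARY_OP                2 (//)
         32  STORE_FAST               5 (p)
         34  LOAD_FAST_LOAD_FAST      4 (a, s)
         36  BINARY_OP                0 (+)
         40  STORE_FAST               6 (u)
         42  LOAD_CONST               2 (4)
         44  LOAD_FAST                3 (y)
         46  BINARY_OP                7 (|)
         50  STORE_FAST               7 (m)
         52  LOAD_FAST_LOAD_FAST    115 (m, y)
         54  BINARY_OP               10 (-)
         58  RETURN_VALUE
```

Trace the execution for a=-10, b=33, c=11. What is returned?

LOAD_CONST → push 80. Stack: [80]
STORE_FAST y → y=80. Stack: []
LOAD_FAST_LOAD_FAST b,y → push 33,80. Stack: [33, 80]
BINARY_OP & → 33 & 80 = 0. Stack: [0]
LOAD_FAST y → push 80. Stack: [0, 80]
BINARY_OP - → 0 - 80 = -80. Stack: [-80]
STORE_FAST s → s=-80. Stack: []
LOAD_FAST_LOAD_FAST y,c → push 80,11. Stack: [80, 11]
BINARY_OP * → 80 * 11 = 880. Stack: [880]
LOAD_FAST b → push 33. Stack: [880, 33]
BINARY_OP // → 880 // 33 = 26. Stack: [26]
STORE_FAST p → p=26. Stack: []
LOAD_FAST_LOAD_FAST a,s → push -10,-80. Stack: [-10, -80]
BINARY_OP + → -10 + -80 = -90. Stack: [-90]
STORE_FAST u → u=-90. Stack: []
LOAD_CONST → push 4. Stack: [4]
LOAD_FAST y → push 80. Stack: [4, 80]
BINARY_OP | → 4 | 80 = 84. Stack: [84]
STORE_FAST m → m=84. Stack: []
LOAD_FAST_LOAD_FAST m,y → push 84,80. Stack: [84, 80]
BINARY_OP - → 84 - 80 = 4. Stack: [4]
RETURN_VALUE → return 4.

4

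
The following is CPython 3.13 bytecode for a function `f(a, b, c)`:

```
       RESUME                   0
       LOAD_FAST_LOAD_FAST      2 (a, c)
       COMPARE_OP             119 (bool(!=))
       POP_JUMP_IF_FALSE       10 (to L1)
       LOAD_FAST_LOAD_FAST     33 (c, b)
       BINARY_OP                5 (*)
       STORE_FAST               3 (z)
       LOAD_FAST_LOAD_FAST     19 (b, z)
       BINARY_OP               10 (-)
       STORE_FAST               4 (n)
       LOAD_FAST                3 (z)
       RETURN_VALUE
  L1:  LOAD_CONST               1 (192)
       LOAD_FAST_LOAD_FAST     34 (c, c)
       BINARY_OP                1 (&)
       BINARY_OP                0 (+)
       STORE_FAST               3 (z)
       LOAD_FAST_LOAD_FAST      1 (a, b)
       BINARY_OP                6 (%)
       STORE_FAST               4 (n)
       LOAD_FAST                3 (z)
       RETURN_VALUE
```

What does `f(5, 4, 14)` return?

LOAD_FAST_LOAD_FAST a,c → push 5,14. Stack: [5, 14]
COMPARE_OP bool(!=) → 5 vs 14 = True. Stack: [True]
POP_JUMP_IF_FALSE → pop True; no jump. Stack: []
LOAD_FAST_LOAD_FAST c,b → push 14,4. Stack: [14, 4]
BINARY_OP * → 14 * 4 = 56. Stack: [56]
STORE_FAST z → z=56. Stack: []
LOAD_FAST_LOAD_FAST b,z → push 4,56. Stack: [4, 56]
BINARY_OP - → 4 - 56 = -52. Stack: [-52]
STORE_FAST n → n=-52. Stack: []
LOAD_FAST z → push 56. Stack: [56]
RETURN_VALUE → return 56.

56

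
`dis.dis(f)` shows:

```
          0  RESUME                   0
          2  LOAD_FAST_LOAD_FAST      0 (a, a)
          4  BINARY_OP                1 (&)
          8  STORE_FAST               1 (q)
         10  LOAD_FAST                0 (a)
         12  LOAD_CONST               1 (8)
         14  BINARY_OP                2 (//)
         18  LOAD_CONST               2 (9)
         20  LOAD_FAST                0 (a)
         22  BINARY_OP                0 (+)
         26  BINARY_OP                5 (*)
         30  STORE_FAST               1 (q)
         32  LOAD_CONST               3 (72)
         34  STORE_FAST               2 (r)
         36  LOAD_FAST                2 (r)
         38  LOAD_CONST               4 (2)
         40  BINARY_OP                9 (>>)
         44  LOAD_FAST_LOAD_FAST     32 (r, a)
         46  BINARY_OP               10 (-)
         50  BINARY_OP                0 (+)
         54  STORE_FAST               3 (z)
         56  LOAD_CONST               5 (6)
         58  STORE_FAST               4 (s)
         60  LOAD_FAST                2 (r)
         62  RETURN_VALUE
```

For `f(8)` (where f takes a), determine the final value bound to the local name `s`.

6

LOAD_FAST_LOAD_FAST a,a → push 8,8. Stack: [8, 8]
BINARY_OP & → 8 & 8 = 8. Stack: [8]
STORE_FAST q → q=8. Stack: []
LOAD_FAST a → push 8. Stack: [8]
LOAD_CONST → push 8. Stack: [8, 8]
BINARY_OP // → 8 // 8 = 1. Stack: [1]
LOAD_CONST → push 9. Stack: [1, 9]
LOAD_FAST a → push 8. Stack: [1, 9, 8]
BINARY_OP + → 9 + 8 = 17. Stack: [1, 17]
BINARY_OP * → 1 * 17 = 17. Stack: [17]
STORE_FAST q → q=17. Stack: []
LOAD_CONST → push 72. Stack: [72]
STORE_FAST r → r=72. Stack: []
LOAD_FAST r → push 72. Stack: [72]
LOAD_CONST → push 2. Stack: [72, 2]
BINARY_OP >> → 72 >> 2 = 18. Stack: [18]
LOAD_FAST_LOAD_FAST r,a → push 72,8. Stack: [18, 72, 8]
BINARY_OP - → 72 - 8 = 64. Stack: [18, 64]
BINARY_OP + → 18 + 64 = 82. Stack: [82]
STORE_FAST z → z=82. Stack: []
LOAD_CONST → push 6. Stack: [6]
STORE_FAST s → s=6. Stack: []
LOAD_FAST r → push 72. Stack: [72]
RETURN_VALUE → return 72.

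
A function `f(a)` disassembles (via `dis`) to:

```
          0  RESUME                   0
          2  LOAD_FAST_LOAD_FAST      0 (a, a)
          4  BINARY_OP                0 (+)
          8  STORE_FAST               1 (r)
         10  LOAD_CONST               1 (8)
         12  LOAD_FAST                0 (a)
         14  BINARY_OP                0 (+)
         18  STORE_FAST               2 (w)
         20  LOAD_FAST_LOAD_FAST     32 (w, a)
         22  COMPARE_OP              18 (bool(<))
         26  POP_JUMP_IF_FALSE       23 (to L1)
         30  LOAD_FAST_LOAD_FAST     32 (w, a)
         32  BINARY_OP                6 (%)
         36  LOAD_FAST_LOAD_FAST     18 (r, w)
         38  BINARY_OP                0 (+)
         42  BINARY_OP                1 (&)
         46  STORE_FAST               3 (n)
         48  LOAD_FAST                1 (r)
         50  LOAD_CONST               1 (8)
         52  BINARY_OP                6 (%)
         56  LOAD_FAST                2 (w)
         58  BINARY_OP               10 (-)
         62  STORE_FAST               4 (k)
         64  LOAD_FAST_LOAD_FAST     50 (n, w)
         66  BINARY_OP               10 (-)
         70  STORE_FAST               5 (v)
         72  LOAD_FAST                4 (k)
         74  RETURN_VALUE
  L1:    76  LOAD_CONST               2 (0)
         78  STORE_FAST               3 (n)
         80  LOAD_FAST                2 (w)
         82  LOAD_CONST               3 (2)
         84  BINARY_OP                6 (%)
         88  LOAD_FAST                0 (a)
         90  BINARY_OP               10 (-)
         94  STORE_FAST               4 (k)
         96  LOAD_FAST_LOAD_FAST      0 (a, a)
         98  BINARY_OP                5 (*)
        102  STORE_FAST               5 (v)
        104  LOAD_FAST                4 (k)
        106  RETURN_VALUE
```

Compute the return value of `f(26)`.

LOAD_FAST_LOAD_FAST a,a → push 26,26. Stack: [26, 26]
BINARY_OP + → 26 + 26 = 52. Stack: [52]
STORE_FAST r → r=52. Stack: []
LOAD_CONST → push 8. Stack: [8]
LOAD_FAST a → push 26. Stack: [8, 26]
BINARY_OP + → 8 + 26 = 34. Stack: [34]
STORE_FAST w → w=34. Stack: []
LOAD_FAST_LOAD_FAST w,a → push 34,26. Stack: [34, 26]
COMPARE_OP bool(<) → 34 vs 26 = False. Stack: [False]
POP_JUMP_IF_FALSE → pop False; jump. Stack: []
LOAD_CONST → push 0. Stack: [0]
STORE_FAST n → n=0. Stack: []
LOAD_FAST w → push 34. Stack: [34]
LOAD_CONST → push 2. Stack: [34, 2]
BINARY_OP % → 34 % 2 = 0. Stack: [0]
LOAD_FAST a → push 26. Stack: [0, 26]
BINARY_OP - → 0 - 26 = -26. Stack: [-26]
STORE_FAST k → k=-26. Stack: []
LOAD_FAST_LOAD_FAST a,a → push 26,26. Stack: [26, 26]
BINARY_OP * → 26 * 26 = 676. Stack: [676]
STORE_FAST v → v=676. Stack: []
LOAD_FAST k → push -26. Stack: [-26]
RETURN_VALUE → return -26.

-26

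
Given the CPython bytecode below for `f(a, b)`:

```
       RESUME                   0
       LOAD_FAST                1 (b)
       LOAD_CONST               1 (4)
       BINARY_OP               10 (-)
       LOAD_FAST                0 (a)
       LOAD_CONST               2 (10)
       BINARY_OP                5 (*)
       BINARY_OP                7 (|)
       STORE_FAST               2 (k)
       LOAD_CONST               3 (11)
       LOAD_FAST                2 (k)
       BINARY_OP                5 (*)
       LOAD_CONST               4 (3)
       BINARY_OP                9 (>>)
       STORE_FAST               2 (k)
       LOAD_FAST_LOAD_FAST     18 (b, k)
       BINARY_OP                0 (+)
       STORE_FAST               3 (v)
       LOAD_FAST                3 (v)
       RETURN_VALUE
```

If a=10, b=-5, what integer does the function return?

LOAD_FAST b → push -5. Stack: [-5]
LOAD_CONST → push 4. Stack: [-5, 4]
BINARY_OP - → -5 - 4 = -9. Stack: [-9]
LOAD_FAST a → push 10. Stack: [-9, 10]
LOAD_CONST → push 10. Stack: [-9, 10, 10]
BINARY_OP * → 10 * 10 = 100. Stack: [-9, 100]
BINARY_OP | → -9 | 100 = -9. Stack: [-9]
STORE_FAST k → k=-9. Stack: []
LOAD_CONST → push 11. Stack: [11]
LOAD_FAST k → push -9. Stack: [11, -9]
BINARY_OP * → 11 * -9 = -99. Stack: [-99]
LOAD_CONST → push 3. Stack: [-99, 3]
BINARY_OP >> → -99 >> 3 = -13. Stack: [-13]
STORE_FAST k → k=-13. Stack: []
LOAD_FAST_LOAD_FAST b,k → push -5,-13. Stack: [-5, -13]
BINARY_OP + → -5 + -13 = -18. Stack: [-18]
STORE_FAST v → v=-18. Stack: []
LOAD_FAST v → push -18. Stack: [-18]
RETURN_VALUE → return -18.

-18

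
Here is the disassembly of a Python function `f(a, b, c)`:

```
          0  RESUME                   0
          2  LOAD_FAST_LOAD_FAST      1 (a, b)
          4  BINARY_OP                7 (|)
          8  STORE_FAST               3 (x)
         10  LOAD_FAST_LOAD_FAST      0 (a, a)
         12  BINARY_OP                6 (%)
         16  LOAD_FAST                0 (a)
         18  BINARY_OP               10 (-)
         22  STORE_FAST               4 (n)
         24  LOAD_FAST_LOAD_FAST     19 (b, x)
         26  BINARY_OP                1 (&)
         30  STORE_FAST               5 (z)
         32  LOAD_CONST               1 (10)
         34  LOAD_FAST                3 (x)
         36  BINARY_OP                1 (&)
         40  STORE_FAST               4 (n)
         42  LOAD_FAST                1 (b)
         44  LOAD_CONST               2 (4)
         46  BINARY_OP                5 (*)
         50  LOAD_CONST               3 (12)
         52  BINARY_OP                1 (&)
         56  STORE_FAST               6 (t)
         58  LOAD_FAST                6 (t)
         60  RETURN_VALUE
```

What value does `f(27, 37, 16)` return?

LOAD_FAST_LOAD_FAST a,b → push 27,37. Stack: [27, 37]
BINARY_OP | → 27 | 37 = 63. Stack: [63]
STORE_FAST x → x=63. Stack: []
LOAD_FAST_LOAD_FAST a,a → push 27,27. Stack: [27, 27]
BINARY_OP % → 27 % 27 = 0. Stack: [0]
LOAD_FAST a → push 27. Stack: [0, 27]
BINARY_OP - → 0 - 27 = -27. Stack: [-27]
STORE_FAST n → n=-27. Stack: []
LOAD_FAST_LOAD_FAST b,x → push 37,63. Stack: [37, 63]
BINARY_OP & → 37 & 63 = 37. Stack: [37]
STORE_FAST z → z=37. Stack: []
LOAD_CONST → push 10. Stack: [10]
LOAD_FAST x → push 63. Stack: [10, 63]
BINARY_OP & → 10 & 63 = 10. Stack: [10]
STORE_FAST n → n=10. Stack: []
LOAD_FAST b → push 37. Stack: [37]
LOAD_CONST → push 4. Stack: [37, 4]
BINARY_OP * → 37 * 4 = 148. Stack: [148]
LOAD_CONST → push 12. Stack: [148, 12]
BINARY_OP & → 148 & 12 = 4. Stack: [4]
STORE_FAST t → t=4. Stack: []
LOAD_FAST t → push 4. Stack: [4]
RETURN_VALUE → return 4.

4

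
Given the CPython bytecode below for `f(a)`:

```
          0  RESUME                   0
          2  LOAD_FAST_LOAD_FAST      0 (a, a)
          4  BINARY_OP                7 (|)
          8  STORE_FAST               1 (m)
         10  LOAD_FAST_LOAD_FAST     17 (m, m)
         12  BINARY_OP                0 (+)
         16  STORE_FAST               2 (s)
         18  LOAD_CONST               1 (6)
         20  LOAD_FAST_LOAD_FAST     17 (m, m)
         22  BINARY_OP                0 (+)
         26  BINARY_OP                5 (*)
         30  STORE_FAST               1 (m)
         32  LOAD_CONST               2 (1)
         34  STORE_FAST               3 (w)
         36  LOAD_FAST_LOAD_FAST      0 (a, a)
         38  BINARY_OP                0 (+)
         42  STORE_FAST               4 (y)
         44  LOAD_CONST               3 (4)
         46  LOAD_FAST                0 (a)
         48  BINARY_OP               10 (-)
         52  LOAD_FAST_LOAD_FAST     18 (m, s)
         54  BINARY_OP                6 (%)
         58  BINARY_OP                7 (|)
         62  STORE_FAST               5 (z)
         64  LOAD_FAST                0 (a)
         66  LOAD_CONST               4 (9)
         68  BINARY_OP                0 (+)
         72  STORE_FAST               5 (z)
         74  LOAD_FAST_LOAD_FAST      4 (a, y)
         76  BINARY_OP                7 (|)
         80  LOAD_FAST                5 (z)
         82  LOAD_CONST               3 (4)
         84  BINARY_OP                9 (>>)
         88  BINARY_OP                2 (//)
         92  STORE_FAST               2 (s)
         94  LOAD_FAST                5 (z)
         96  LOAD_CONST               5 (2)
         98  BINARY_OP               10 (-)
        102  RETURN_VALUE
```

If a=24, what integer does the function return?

31

LOAD_FAST_LOAD_FAST a,a → push 24,24. Stack: [24, 24]
BINARY_OP | → 24 | 24 = 24. Stack: [24]
STORE_FAST m → m=24. Stack: []
LOAD_FAST_LOAD_FAST m,m → push 24,24. Stack: [24, 24]
BINARY_OP + → 24 + 24 = 48. Stack: [48]
STORE_FAST s → s=48. Stack: []
LOAD_CONST → push 6. Stack: [6]
LOAD_FAST_LOAD_FAST m,m → push 24,24. Stack: [6, 24, 24]
BINARY_OP + → 24 + 24 = 48. Stack: [6, 48]
BINARY_OP * → 6 * 48 = 288. Stack: [288]
STORE_FAST m → m=288. Stack: []
LOAD_CONST → push 1. Stack: [1]
STORE_FAST w → w=1. Stack: []
LOAD_FAST_LOAD_FAST a,a → push 24,24. Stack: [24, 24]
BINARY_OP + → 24 + 24 = 48. Stack: [48]
STORE_FAST y → y=48. Stack: []
LOAD_CONST → push 4. Stack: [4]
LOAD_FAST a → push 24. Stack: [4, 24]
BINARY_OP - → 4 - 24 = -20. Stack: [-20]
LOAD_FAST_LOAD_FAST m,s → push 288,48. Stack: [-20, 288, 48]
BINARY_OP % → 288 % 48 = 0. Stack: [-20, 0]
BINARY_OP | → -20 | 0 = -20. Stack: [-20]
STORE_FAST z → z=-20. Stack: []
LOAD_FAST a → push 24. Stack: [24]
LOAD_CONST → push 9. Stack: [24, 9]
BINARY_OP + → 24 + 9 = 33. Stack: [33]
STORE_FAST z → z=33. Stack: []
LOAD_FAST_LOAD_FAST a,y → push 24,48. Stack: [24, 48]
BINARY_OP | → 24 | 48 = 56. Stack: [56]
LOAD_FAST z → push 33. Stack: [56, 33]
LOAD_CONST → push 4. Stack: [56, 33, 4]
BINARY_OP >> → 33 >> 4 = 2. Stack: [56, 2]
BINARY_OP // → 56 // 2 = 28. Stack: [28]
STORE_FAST s → s=28. Stack: []
LOAD_FAST z → push 33. Stack: [33]
LOAD_CONST → push 2. Stack: [33, 2]
BINARY_OP - → 33 - 2 = 31. Stack: [31]
RETURN_VALUE → return 31.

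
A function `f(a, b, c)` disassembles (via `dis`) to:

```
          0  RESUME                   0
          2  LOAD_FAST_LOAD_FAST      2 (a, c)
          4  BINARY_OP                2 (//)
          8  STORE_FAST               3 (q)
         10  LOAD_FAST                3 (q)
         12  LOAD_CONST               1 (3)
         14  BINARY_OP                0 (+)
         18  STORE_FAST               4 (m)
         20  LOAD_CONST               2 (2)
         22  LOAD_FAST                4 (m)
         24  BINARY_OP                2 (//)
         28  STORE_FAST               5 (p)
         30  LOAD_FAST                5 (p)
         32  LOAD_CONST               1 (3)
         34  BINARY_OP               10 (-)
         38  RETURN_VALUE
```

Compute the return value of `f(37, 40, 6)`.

LOAD_FAST_LOAD_FAST a,c → push 37,6. Stack: [37, 6]
BINARY_OP // → 37 // 6 = 6. Stack: [6]
STORE_FAST q → q=6. Stack: []
LOAD_FAST q → push 6. Stack: [6]
LOAD_CONST → push 3. Stack: [6, 3]
BINARY_OP + → 6 + 3 = 9. Stack: [9]
STORE_FAST m → m=9. Stack: []
LOAD_CONST → push 2. Stack: [2]
LOAD_FAST m → push 9. Stack: [2, 9]
BINARY_OP // → 2 // 9 = 0. Stack: [0]
STORE_FAST p → p=0. Stack: []
LOAD_FAST p → push 0. Stack: [0]
LOAD_CONST → push 3. Stack: [0, 3]
BINARY_OP - → 0 - 3 = -3. Stack: [-3]
RETURN_VALUE → return -3.

-3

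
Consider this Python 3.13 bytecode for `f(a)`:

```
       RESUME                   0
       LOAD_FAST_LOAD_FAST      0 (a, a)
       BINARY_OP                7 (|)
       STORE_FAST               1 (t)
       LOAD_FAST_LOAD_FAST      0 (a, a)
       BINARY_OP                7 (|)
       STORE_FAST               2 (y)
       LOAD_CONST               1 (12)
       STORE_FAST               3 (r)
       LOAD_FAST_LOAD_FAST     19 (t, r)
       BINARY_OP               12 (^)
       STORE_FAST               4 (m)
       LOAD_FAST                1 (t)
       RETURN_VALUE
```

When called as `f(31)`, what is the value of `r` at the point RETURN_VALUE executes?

12

LOAD_FAST_LOAD_FAST a,a → push 31,31. Stack: [31, 31]
BINARY_OP | → 31 | 31 = 31. Stack: [31]
STORE_FAST t → t=31. Stack: []
LOAD_FAST_LOAD_FAST a,a → push 31,31. Stack: [31, 31]
BINARY_OP | → 31 | 31 = 31. Stack: [31]
STORE_FAST y → y=31. Stack: []
LOAD_CONST → push 12. Stack: [12]
STORE_FAST r → r=12. Stack: []
LOAD_FAST_LOAD_FAST t,r → push 31,12. Stack: [31, 12]
BINARY_OP ^ → 31 ^ 12 = 19. Stack: [19]
STORE_FAST m → m=19. Stack: []
LOAD_FAST t → push 31. Stack: [31]
RETURN_VALUE → return 31.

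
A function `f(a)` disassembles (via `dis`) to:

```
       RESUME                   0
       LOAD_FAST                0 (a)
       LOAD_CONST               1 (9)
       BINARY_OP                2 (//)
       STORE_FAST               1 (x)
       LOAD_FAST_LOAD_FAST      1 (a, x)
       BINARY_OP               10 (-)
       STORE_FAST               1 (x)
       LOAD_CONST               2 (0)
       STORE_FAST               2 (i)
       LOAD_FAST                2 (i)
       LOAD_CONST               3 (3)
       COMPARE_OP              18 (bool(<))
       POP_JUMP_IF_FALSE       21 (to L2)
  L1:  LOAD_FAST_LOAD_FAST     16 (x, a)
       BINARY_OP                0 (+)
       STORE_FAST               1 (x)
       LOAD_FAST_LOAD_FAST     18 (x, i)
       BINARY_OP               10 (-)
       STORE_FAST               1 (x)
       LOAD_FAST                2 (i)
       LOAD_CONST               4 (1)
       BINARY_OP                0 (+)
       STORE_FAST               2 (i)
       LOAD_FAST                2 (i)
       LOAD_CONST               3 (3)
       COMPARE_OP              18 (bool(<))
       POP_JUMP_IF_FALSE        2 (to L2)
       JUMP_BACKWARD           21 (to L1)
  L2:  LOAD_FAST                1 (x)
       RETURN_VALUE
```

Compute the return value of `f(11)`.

LOAD_FAST a → push 11. Stack: [11]
LOAD_CONST → push 9. Stack: [11, 9]
BINARY_OP // → 11 // 9 = 1. Stack: [1]
STORE_FAST x → x=1. Stack: []
LOAD_FAST_LOAD_FAST a,x → push 11,1. Stack: [11, 1]
BINARY_OP - → 11 - 1 = 10. Stack: [10]
STORE_FAST x → x=10. Stack: []
LOAD_CONST → push 0. Stack: [0]
STORE_FAST i → i=0. Stack: []
LOAD_FAST i → push 0. Stack: [0]
LOAD_CONST → push 3. Stack: [0, 3]
COMPARE_OP bool(<) → 0 vs 3 = True. Stack: [True]
POP_JUMP_IF_FALSE → pop True; no jump. Stack: []
LOAD_FAST_LOAD_FAST x,a → push 10,11. Stack: [10, 11]
BINARY_OP + → 10 + 11 = 21. Stack: [21]
STORE_FAST x → x=21. Stack: []
LOAD_FAST_LOAD_FAST x,i → push 21,0. Stack: [21, 0]
BINARY_OP - → 21 - 0 = 21. Stack: [21]
STORE_FAST x → x=21. Stack: []
LOAD_FAST i → push 0. Stack: [0]
LOAD_CONST → push 1. Stack: [0, 1]
BINARY_OP + → 0 + 1 = 1. Stack: [1]
STORE_FAST i → i=1. Stack: []
LOAD_FAST i → push 1. Stack: [1]
LOAD_CONST → push 3. Stack: [1, 3]
COMPARE_OP bool(<) → 1 vs 3 = True. Stack: [True]
POP_JUMP_IF_FALSE → pop True; no jump. Stack: []
LOAD_FAST_LOAD_FAST x,a → push 21,11. Stack: [21, 11]
BINARY_OP + → 21 + 11 = 32. Stack: [32]
STORE_FAST x → x=32. Stack: []
LOAD_FAST_LOAD_FAST x,i → push 32,1. Stack: [32, 1]
BINARY_OP - → 32 - 1 = 31. Stack: [31]
STORE_FAST x → x=31. Stack: []
LOAD_FAST i → push 1. Stack: [1]
LOAD_CONST → push 1. Stack: [1, 1]
BINARY_OP + → 1 + 1 = 2. Stack: [2]
STORE_FAST i → i=2. Stack: []
LOAD_FAST i → push 2. Stack: [2]
LOAD_CONST → push 3. Stack: [2, 3]
COMPARE_OP bool(<) → 2 vs 3 = True. Stack: [True]
POP_JUMP_IF_FALSE → pop True; no jump. Stack: []
LOAD_FAST_LOAD_FAST x,a → push 31,11. Stack: [31, 11]
BINARY_OP + → 31 + 11 = 42. Stack: [42]
STORE_FAST x → x=42. Stack: []
LOAD_FAST_LOAD_FAST x,i → push 42,2. Stack: [42, 2]
BINARY_OP - → 42 - 2 = 40. Stack: [40]
STORE_FAST x → x=40. Stack: []
LOAD_FAST i → push 2. Stack: [2]
LOAD_CONST → push 1. Stack: [2, 1]
BINARY_OP + → 2 + 1 = 3. Stack: [3]
STORE_FAST i → i=3. Stack: []
LOAD_FAST i → push 3. Stack: [3]
LOAD_CONST → push 3. Stack: [3, 3]
COMPARE_OP bool(<) → 3 vs 3 = False. Stack: [False]
POP_JUMP_IF_FALSE → pop False; jump. Stack: []
LOAD_FAST x → push 40. Stack: [40]
RETURN_VALUE → return 40.

40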